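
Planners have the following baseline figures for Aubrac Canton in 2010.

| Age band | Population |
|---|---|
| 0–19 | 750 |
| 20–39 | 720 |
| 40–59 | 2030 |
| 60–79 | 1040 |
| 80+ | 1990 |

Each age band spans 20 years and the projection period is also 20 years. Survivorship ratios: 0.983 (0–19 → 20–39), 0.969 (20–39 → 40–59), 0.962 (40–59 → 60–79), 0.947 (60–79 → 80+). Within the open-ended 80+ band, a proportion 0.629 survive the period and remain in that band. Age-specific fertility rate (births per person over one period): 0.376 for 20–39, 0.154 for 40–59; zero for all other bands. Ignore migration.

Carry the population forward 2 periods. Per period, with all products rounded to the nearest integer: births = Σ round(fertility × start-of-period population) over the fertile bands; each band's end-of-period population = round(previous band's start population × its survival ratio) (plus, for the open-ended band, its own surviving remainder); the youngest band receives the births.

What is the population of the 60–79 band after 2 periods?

Let group 1 be 0–19 through group 5 = 80+.
After projecting period 1:
Births: 720 × 0.376 = 271, 2030 × 0.154 = 313 ⇒ total 584
Group 2: 750 × 0.983 = 737
Group 3: 720 × 0.969 = 698
Group 4: 2030 × 0.962 = 1953
Group 5: 1040 × 0.947 + 1990 × 0.629 = 985 + 1252 = 2237
→ [584, 737, 698, 1953, 2237]
After projecting period 2:
Births: 737 × 0.376 = 277, 698 × 0.154 = 107 ⇒ total 384
Group 2: 584 × 0.983 = 574
Group 3: 737 × 0.969 = 714
Group 4: 698 × 0.962 = 671
Group 5: 1953 × 0.947 + 2237 × 0.629 = 1849 + 1407 = 3256
→ [384, 574, 714, 671, 3256]

671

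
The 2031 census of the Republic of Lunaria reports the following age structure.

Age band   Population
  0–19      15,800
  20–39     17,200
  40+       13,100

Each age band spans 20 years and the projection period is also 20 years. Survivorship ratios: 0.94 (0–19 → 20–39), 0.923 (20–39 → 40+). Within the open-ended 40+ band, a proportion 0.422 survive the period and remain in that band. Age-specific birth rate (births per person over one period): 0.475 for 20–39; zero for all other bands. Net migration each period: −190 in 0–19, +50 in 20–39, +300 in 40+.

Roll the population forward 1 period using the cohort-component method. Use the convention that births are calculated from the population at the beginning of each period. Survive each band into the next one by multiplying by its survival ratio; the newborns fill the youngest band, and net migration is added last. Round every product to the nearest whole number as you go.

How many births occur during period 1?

8170

— Period 1 —
Births: 17200 × 0.475 = 8170
20–39: 15800 × 0.94 = 14852
40+: 17200 × 0.923 + 13100 × 0.422 = 15876 + 5528 = 21404
Net migration: 0–19 − 190 → 7980; 20–39 + 50 → 14902; 40+ + 300 → 21704
Giving 7980 / 14902 / 21704.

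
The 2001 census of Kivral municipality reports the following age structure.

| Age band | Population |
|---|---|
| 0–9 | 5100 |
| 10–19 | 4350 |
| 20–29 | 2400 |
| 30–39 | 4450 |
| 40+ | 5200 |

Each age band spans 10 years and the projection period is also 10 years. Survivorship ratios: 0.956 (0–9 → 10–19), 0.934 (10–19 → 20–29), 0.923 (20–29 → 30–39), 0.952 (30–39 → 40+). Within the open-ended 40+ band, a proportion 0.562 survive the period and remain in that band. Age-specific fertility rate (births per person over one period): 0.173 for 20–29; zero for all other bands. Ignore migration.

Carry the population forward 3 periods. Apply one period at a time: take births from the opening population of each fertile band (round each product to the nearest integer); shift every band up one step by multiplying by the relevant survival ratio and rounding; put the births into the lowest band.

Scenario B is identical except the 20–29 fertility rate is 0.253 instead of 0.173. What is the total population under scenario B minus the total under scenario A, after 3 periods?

846

After projecting period 1:
Births: 2400 × 0.173 = 415
10–19: 5100 × 0.956 = 4876
20–29: 4350 × 0.934 = 4063
30–39: 2400 × 0.923 = 2215
40+: 4450 × 0.952 + 5200 × 0.562 = 4236 + 2922 = 7158
→ [415, 4876, 4063, 2215, 7158]
After projecting period 2:
Births: 4063 × 0.173 = 703
10–19: 415 × 0.956 = 397
20–29: 4876 × 0.934 = 4554
30–39: 4063 × 0.923 = 3750
40+: 2215 × 0.952 + 7158 × 0.562 = 2109 + 4023 = 6132
→ [703, 397, 4554, 3750, 6132]
After projecting period 3:
Births: 4554 × 0.173 = 788
10–19: 703 × 0.956 = 672
20–29: 397 × 0.934 = 371
30–39: 4554 × 0.923 = 4203
40+: 3750 × 0.952 + 6132 × 0.562 = 3570 + 3446 = 7016
→ [788, 672, 371, 4203, 7016]
Scenario A total after 3 periods: 13050
Scenario B projection —
After projecting period 1:
Births: 2400 × 0.253 = 607
10–19: 5100 × 0.956 = 4876
20–29: 4350 × 0.934 = 4063
30–39: 2400 × 0.923 = 2215
40+: 4450 × 0.952 + 5200 × 0.562 = 4236 + 2922 = 7158
→ [607, 4876, 4063, 2215, 7158]
After projecting period 2:
Births: 4063 × 0.253 = 1028
10–19: 607 × 0.956 = 580
20–29: 4876 × 0.934 = 4554
30–39: 4063 × 0.923 = 3750
40+: 2215 × 0.952 + 7158 × 0.562 = 2109 + 4023 = 6132
→ [1028, 580, 4554, 3750, 6132]
After projecting period 3:
Births: 4554 × 0.253 = 1152
10–19: 1028 × 0.956 = 983
20–29: 580 × 0.934 = 542
30–39: 4554 × 0.923 = 4203
40+: 3750 × 0.952 + 6132 × 0.562 = 3570 + 3446 = 7016
→ [1152, 983, 542, 4203, 7016]
Scenario B total after 3 periods: 13896
Difference B − A = 13896 − 13050 = 846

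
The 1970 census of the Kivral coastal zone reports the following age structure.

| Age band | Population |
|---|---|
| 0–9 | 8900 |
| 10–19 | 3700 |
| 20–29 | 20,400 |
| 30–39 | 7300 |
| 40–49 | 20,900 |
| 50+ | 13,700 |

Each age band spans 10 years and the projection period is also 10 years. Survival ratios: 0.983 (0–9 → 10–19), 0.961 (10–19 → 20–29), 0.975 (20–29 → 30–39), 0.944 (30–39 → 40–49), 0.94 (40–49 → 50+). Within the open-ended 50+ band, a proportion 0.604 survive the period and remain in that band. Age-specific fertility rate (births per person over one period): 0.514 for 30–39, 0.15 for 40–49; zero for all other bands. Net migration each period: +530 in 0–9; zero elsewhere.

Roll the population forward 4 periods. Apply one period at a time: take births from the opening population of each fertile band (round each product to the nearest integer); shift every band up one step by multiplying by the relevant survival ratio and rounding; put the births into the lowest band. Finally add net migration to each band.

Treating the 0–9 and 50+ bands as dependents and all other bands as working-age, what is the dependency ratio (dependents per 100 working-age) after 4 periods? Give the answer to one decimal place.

89.4

Period 1.
Births: 7300 * 0.514 = 3752, 20900 * 0.15 = 3135 — total 6887
10–19: 8900 * 0.983 = 8749
20–29: 3700 * 0.961 = 3556
30–39: 20400 * 0.975 = 19890
40–49: 7300 * 0.944 = 6891
50+: 20900 * 0.94 + 13700 * 0.604 = 19646 + 8275 = 27921
Net migration: 0–9 + 530 → 7417
→ [7417, 8749, 3556, 19890, 6891, 27921]
Period 2.
Births: 19890 * 0.514 = 10223, 6891 * 0.15 = 1034 — total 11257
10–19: 7417 * 0.983 = 7291
20–29: 8749 * 0.961 = 8408
30–39: 3556 * 0.975 = 3467
40–49: 19890 * 0.944 = 18776
50+: 6891 * 0.94 + 27921 * 0.604 = 6478 + 16864 = 23342
Net migration: 0–9 + 530 → 11787
→ [11787, 7291, 8408, 3467, 18776, 23342]
Period 3.
Births: 3467 * 0.514 = 1782, 18776 * 0.15 = 2816 — total 4598
10–19: 11787 * 0.983 = 11587
20–29: 7291 * 0.961 = 7007
30–39: 8408 * 0.975 = 8198
40–49: 3467 * 0.944 = 3273
50+: 18776 * 0.94 + 23342 * 0.604 = 17649 + 14099 = 31748
Net migration: 0–9 + 530 → 5128
→ [5128, 11587, 7007, 8198, 3273, 31748]
Period 4.
Births: 8198 * 0.514 = 4214, 3273 * 0.15 = 491 — total 4705
10–19: 5128 * 0.983 = 5041
20–29: 11587 * 0.961 = 11135
30–39: 7007 * 0.975 = 6832
40–49: 8198 * 0.944 = 7739
50+: 3273 * 0.94 + 31748 * 0.604 = 3077 + 19176 = 22253
Net migration: 0–9 + 530 → 5235
→ [5235, 5041, 11135, 6832, 7739, 22253]
Dependents (band 0–9 + band 50+) = 5235 + 22253 = 27488; working-age = 30747; ratio = 27488/30747 × 100 = 89.4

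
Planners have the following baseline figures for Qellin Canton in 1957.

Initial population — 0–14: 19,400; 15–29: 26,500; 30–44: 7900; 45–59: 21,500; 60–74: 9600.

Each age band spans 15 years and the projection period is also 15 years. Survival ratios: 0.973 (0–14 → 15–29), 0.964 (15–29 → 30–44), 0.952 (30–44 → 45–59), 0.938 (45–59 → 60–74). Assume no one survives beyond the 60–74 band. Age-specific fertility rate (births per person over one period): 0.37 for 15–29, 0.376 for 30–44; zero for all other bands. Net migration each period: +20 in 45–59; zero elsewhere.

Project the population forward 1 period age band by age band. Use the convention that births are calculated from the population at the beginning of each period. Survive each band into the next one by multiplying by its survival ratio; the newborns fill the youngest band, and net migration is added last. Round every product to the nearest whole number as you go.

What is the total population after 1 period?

84905

After projecting period 1:
Births: 26500 * 0.37 = 9805 ; 7900 * 0.376 = 2970 → total 12775
15–29: 19400 * 0.973 = 18876
30–44: 26500 * 0.964 = 25546
45–59: 7900 * 0.952 = 7521
60–74: 21500 * 0.938 = 20167
Net migration: 45–59 + 20 → 7541
End of period: [12775, 18876, 25546, 7541, 20167]
Total after period 1: 12775 + 18876 + 25546 + 7541 + 20167 = 84905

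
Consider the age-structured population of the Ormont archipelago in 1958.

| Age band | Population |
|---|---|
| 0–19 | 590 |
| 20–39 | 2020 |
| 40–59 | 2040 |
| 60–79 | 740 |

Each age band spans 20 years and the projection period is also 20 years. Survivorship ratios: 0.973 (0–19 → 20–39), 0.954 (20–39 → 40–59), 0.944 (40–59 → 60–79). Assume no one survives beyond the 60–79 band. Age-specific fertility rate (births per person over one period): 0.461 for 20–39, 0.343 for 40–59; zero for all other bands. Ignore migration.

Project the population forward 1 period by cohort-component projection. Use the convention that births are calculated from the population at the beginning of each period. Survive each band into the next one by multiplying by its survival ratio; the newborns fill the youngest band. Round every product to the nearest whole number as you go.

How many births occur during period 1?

1631

(Groups numbered youngest = 1 to oldest = 4.)
After projecting period 1:
Births: 2020 * 0.461 = 931  |  2040 * 0.343 = 700 → 1631
Group 2: 590 * 0.973 = 574
Group 3: 2020 * 0.954 = 1927
Group 4: 2040 * 0.944 = 1926
End of period: [1631, 574, 1927, 1926]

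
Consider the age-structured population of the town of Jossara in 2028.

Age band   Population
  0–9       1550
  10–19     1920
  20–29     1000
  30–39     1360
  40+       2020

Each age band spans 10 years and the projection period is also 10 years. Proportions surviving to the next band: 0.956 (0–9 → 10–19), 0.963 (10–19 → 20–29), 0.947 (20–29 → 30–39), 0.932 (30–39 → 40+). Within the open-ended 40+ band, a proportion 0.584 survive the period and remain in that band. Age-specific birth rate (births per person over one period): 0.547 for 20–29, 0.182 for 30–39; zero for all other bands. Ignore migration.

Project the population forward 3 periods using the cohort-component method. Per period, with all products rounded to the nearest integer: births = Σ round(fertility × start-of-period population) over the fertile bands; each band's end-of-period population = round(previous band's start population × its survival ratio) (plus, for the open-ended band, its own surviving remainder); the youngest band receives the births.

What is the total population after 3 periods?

Period 1:
Births: 1000 × 0.547 = 547  |  1360 × 0.182 = 248 → total 795
10–19: 1550 × 0.956 = 1482
20–29: 1920 × 0.963 = 1849
30–39: 1000 × 0.947 = 947
40+: 1360 × 0.932 + 2020 × 0.584 = 1268 + 1180 = 2448
Population now: 0–9=795, 10–19=1482, 20–29=1849, 30–39=947, 40+=2448
Period 2:
Births: 1849 × 0.547 = 1011  |  947 × 0.182 = 172 → total 1183
10–19: 795 × 0.956 = 760
20–29: 1482 × 0.963 = 1427
30–39: 1849 × 0.947 = 1751
40+: 947 × 0.932 + 2448 × 0.584 = 883 + 1430 = 2313
Population now: 0–9=1183, 10–19=760, 20–29=1427, 30–39=1751, 40+=2313
Period 3:
Births: 1427 × 0.547 = 781  |  1751 × 0.182 = 319 → total 1100
10–19: 1183 × 0.956 = 1131
20–29: 760 × 0.963 = 732
30–39: 1427 × 0.947 = 1351
40+: 1751 × 0.932 + 2313 × 0.584 = 1632 + 1351 = 2983
Population now: 0–9=1100, 10–19=1131, 20–29=732, 30–39=1351, 40+=2983
Total after period 3: 1100 + 1131 + 732 + 1351 + 2983 = 7297

7297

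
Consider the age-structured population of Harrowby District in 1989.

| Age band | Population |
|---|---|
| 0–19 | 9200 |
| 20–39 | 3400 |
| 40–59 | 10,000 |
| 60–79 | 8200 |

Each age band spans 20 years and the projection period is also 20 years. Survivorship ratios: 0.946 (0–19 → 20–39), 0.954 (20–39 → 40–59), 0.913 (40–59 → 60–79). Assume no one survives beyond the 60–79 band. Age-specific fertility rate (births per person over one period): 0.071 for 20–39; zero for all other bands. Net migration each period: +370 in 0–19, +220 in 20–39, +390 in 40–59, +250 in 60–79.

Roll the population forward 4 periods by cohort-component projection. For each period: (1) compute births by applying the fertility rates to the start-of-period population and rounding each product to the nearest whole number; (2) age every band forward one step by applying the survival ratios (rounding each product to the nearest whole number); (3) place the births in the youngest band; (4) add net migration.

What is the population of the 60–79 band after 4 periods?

1301

(Groups numbered youngest = 1 to oldest = 4.)
— Period 1 —
Births: 3400 × 0.071 = 241
Group 2: 9200 × 0.946 = 8703
Group 3: 3400 × 0.954 = 3244
Group 4: 10000 × 0.913 = 9130
Net migration: Group 1 + 370 → 611; Group 2 + 220 → 8923; Group 3 + 390 → 3634; Group 4 + 250 → 9380
End of period: [611, 8923, 3634, 9380]
— Period 2 —
Births: 8923 × 0.071 = 634
Group 2: 611 × 0.946 = 578
Group 3: 8923 × 0.954 = 8513
Group 4: 3634 × 0.913 = 3318
Net migration: Group 1 + 370 → 1004; Group 2 + 220 → 798; Group 3 + 390 → 8903; Group 4 + 250 → 3568
End of period: [1004, 798, 8903, 3568]
— Period 3 —
Births: 798 × 0.071 = 57
Group 2: 1004 × 0.946 = 950
Group 3: 798 × 0.954 = 761
Group 4: 8903 × 0.913 = 8128
Net migration: Group 1 + 370 → 427; Group 2 + 220 → 1170; Group 3 + 390 → 1151; Group 4 + 250 → 8378
End of period: [427, 1170, 1151, 8378]
— Period 4 —
Births: 1170 × 0.071 = 83
Group 2: 427 × 0.946 = 404
Group 3: 1170 × 0.954 = 1116
Group 4: 1151 × 0.913 = 1051
Net migration: Group 1 + 370 → 453; Group 2 + 220 → 624; Group 3 + 390 → 1506; Group 4 + 250 → 1301
End of period: [453, 624, 1506, 1301]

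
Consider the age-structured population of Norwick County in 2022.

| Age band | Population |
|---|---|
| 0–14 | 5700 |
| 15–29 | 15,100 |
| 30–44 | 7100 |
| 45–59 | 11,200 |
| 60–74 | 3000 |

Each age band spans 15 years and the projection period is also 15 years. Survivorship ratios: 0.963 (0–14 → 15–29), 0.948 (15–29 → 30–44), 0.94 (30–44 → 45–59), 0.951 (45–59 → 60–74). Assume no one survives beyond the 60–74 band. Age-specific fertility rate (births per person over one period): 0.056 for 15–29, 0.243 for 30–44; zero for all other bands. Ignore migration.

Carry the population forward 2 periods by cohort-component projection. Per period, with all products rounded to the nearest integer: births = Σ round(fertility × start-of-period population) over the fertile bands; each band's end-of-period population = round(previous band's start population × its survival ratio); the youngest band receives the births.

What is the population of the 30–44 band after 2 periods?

Let band 1 be 0–14 through band 5 = 60–74.
[period 1]
Births: 15100 × 0.056 = 846 ; 7100 × 0.243 = 1725 ⇒ total 2571
Band 2: 5700 × 0.963 = 5489
Band 3: 15100 × 0.948 = 14315
Band 4: 7100 × 0.94 = 6674
Band 5: 11200 × 0.951 = 10651
Population now: 0–14=2571, 15–29=5489, 30–44=14315, 45–59=6674, 60–74=10651
[period 2]
Births: 5489 × 0.056 = 307 ; 14315 × 0.243 = 3479 ⇒ total 3786
Band 2: 2571 × 0.963 = 2476
Band 3: 5489 × 0.948 = 5204
Band 4: 14315 × 0.94 = 13456
Band 5: 6674 × 0.951 = 6347
Population now: 0–14=3786, 15–29=2476, 30–44=5204, 45–59=13456, 60–74=6347

5204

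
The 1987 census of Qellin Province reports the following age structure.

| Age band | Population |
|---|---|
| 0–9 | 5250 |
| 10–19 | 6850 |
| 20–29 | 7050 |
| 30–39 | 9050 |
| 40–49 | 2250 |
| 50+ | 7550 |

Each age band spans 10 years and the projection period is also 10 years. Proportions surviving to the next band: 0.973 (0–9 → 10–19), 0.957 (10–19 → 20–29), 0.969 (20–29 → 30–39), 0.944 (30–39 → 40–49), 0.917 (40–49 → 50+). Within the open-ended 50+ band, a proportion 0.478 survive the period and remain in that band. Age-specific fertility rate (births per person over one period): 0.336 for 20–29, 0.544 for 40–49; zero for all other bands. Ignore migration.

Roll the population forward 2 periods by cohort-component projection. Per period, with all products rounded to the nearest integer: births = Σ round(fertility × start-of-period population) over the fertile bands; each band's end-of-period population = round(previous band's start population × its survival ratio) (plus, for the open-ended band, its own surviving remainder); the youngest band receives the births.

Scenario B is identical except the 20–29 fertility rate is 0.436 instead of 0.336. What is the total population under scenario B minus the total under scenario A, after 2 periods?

[period 1]
Births: 7050 × 0.336 = 2369 ; 2250 × 0.544 = 1224 → 3593
10–19: 5250 × 0.973 = 5108
20–29: 6850 × 0.957 = 6555
30–39: 7050 × 0.969 = 6831
40–49: 9050 × 0.944 = 8543
50+: 2250 × 0.917 + 7550 × 0.478 = 2063 + 3609 = 5672
Population now: 0–9=3593, 10–19=5108, 20–29=6555, 30–39=6831, 40–49=8543, 50+=5672
[period 2]
Births: 6555 × 0.336 = 2202 ; 8543 × 0.544 = 4647 → 6849
10–19: 3593 × 0.973 = 3496
20–29: 5108 × 0.957 = 4888
30–39: 6555 × 0.969 = 6352
40–49: 6831 × 0.944 = 6448
50+: 8543 × 0.917 + 5672 × 0.478 = 7834 + 2711 = 10545
Population now: 0–9=6849, 10–19=3496, 20–29=4888, 30–39=6352, 40–49=6448, 50+=10545
Scenario A total after 2 periods: 38578
Scenario B projection —
[period 1]
Births: 7050 × 0.436 = 3074 ; 2250 × 0.544 = 1224 → 4298
10–19: 5250 × 0.973 = 5108
20–29: 6850 × 0.957 = 6555
30–39: 7050 × 0.969 = 6831
40–49: 9050 × 0.944 = 8543
50+: 2250 × 0.917 + 7550 × 0.478 = 2063 + 3609 = 5672
Population now: 0–9=4298, 10–19=5108, 20–29=6555, 30–39=6831, 40–49=8543, 50+=5672
[period 2]
Births: 6555 × 0.436 = 2858 ; 8543 × 0.544 = 4647 → 7505
10–19: 4298 × 0.973 = 4182
20–29: 5108 × 0.957 = 4888
30–39: 6555 × 0.969 = 6352
40–49: 6831 × 0.944 = 6448
50+: 8543 × 0.917 + 5672 × 0.478 = 7834 + 2711 = 10545
Population now: 0–9=7505, 10–19=4182, 20–29=4888, 30–39=6352, 40–49=6448, 50+=10545
Scenario B total after 2 periods: 39920
Difference B − A = 39920 − 38578 = 1342

1342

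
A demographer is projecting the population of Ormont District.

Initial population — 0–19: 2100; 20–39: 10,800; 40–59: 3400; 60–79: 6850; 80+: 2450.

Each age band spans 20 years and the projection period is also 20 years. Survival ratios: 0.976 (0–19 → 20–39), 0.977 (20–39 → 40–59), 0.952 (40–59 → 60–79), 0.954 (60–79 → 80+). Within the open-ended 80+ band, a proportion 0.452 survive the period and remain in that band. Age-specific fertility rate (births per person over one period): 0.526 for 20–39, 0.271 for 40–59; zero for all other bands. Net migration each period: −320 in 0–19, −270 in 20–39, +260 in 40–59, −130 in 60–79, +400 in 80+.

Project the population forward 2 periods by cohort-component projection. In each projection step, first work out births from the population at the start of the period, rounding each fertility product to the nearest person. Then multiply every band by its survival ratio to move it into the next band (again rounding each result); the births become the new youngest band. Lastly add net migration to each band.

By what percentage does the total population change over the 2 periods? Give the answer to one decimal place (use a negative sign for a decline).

— Period 1 —
Births: 10800 × 0.526 = 5681 ; 3400 × 0.271 = 921 ⇒ total 6602
20–39: 2100 × 0.976 = 2050
40–59: 10800 × 0.977 = 10552
60–79: 3400 × 0.952 = 3237
80+: 6850 × 0.954 + 2450 × 0.452 = 6535 + 1107 = 7642
Net migration: 0–19 − 320 → 6282; 20–39 − 270 → 1780; 40–59 + 260 → 10812; 60–79 − 130 → 3107; 80+ + 400 → 8042
Giving 6282 / 1780 / 10812 / 3107 / 8042.
— Period 2 —
Births: 1780 × 0.526 = 936 ; 10812 × 0.271 = 2930 ⇒ total 3866
20–39: 6282 × 0.976 = 6131
40–59: 1780 × 0.977 = 1739
60–79: 10812 × 0.952 = 10293
80+: 3107 × 0.954 + 8042 × 0.452 = 2964 + 3635 = 6599
Net migration: 0–19 − 320 → 3546; 20–39 − 270 → 5861; 40–59 + 260 → 1999; 60–79 − 130 → 10163; 80+ + 400 → 6999
Giving 3546 / 5861 / 1999 / 10163 / 6999.
Total: 25600 → 28568; change = 2968; percentage change = 11.6%

11.6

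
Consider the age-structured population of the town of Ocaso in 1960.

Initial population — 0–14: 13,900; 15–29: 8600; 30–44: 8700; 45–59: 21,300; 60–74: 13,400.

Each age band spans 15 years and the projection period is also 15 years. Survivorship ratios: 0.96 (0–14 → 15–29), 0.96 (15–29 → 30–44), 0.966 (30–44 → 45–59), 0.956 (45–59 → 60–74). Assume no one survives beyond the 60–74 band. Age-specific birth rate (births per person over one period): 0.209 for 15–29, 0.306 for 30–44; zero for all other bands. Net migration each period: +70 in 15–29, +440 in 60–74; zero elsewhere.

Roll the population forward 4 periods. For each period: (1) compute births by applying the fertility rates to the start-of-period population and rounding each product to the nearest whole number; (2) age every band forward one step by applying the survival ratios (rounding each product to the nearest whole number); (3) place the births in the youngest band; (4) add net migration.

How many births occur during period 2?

Let group 1 be 0–14 through group 5 = 60–74.
Period 1:
Births: 8600 * 0.209 = 1797 ; 8700 * 0.306 = 2662 — total 4459
Group 2: 13900 * 0.96 = 13344
Group 3: 8600 * 0.96 = 8256
Group 4: 8700 * 0.966 = 8404
Group 5: 21300 * 0.956 = 20363
Net migration: Group 2 + 70 → 13414; Group 5 + 440 → 20803
Population now: 0–14=4459, 15–29=13414, 30–44=8256, 45–59=8404, 60–74=20803
Period 2:
Births: 13414 * 0.209 = 2804 ; 8256 * 0.306 = 2526 — total 5330
Group 2: 4459 * 0.96 = 4281
Group 3: 13414 * 0.96 = 12877
Group 4: 8256 * 0.966 = 7975
Group 5: 8404 * 0.956 = 8034
Net migration: Group 2 + 70 → 4351; Group 5 + 440 → 8474
Population now: 0–14=5330, 15–29=4351, 30–44=12877, 45–59=7975, 60–74=8474

5330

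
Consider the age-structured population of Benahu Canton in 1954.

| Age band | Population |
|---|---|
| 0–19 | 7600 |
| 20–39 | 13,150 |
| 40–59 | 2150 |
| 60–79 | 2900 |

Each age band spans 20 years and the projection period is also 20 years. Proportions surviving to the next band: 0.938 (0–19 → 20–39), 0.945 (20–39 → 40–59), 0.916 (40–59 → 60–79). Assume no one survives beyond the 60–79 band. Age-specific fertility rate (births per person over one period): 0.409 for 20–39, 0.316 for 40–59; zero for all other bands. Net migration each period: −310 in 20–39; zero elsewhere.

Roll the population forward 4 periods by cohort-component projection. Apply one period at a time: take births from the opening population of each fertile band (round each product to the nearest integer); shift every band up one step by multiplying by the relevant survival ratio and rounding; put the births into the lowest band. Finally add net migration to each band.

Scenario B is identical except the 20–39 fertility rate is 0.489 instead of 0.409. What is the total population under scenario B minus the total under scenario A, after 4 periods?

After projecting period 1:
Births: 13150 × 0.409 = 5378  |  2150 × 0.316 = 679 ⇒ total 6057
20–39: 7600 × 0.938 = 7129
40–59: 13150 × 0.945 = 12427
60–79: 2150 × 0.916 = 1969
Net migration: 20–39 − 310 → 6819
Population now: 0–19=6057, 20–39=6819, 40–59=12427, 60–79=1969
After projecting period 2:
Births: 6819 × 0.409 = 2789  |  12427 × 0.316 = 3927 ⇒ total 6716
20–39: 6057 × 0.938 = 5681
40–59: 6819 × 0.945 = 6444
60–79: 12427 × 0.916 = 11383
Net migration: 20–39 − 310 → 5371
Population now: 0–19=6716, 20–39=5371, 40–59=6444, 60–79=11383
After projecting period 3:
Births: 5371 × 0.409 = 2197  |  6444 × 0.316 = 2036 ⇒ total 4233
20–39: 6716 × 0.938 = 6300
40–59: 5371 × 0.945 = 5076
60–79: 6444 × 0.916 = 5903
Net migration: 20–39 − 310 → 5990
Population now: 0–19=4233, 20–39=5990, 40–59=5076, 60–79=5903
After projecting period 4:
Births: 5990 × 0.409 = 2450  |  5076 × 0.316 = 1604 ⇒ total 4054
20–39: 4233 × 0.938 = 3971
40–59: 5990 × 0.945 = 5661
60–79: 5076 × 0.916 = 4650
Net migration: 20–39 − 310 → 3661
Population now: 0–19=4054, 20–39=3661, 40–59=5661, 60–79=4650
Scenario A total after 4 periods: 18026
Scenario B projection —
After projecting period 1:
Births: 13150 × 0.489 = 6430  |  2150 × 0.316 = 679 ⇒ total 7109
20–39: 7600 × 0.938 = 7129
40–59: 13150 × 0.945 = 12427
60–79: 2150 × 0.916 = 1969
Net migration: 20–39 − 310 → 6819
Population now: 0–19=7109, 20–39=6819, 40–59=12427, 60–79=1969
After projecting period 2:
Births: 6819 × 0.489 = 3334  |  12427 × 0.316 = 3927 ⇒ total 7261
20–39: 7109 × 0.938 = 6668
40–59: 6819 × 0.945 = 6444
60–79: 12427 × 0.916 = 11383
Net migration: 20–39 − 310 → 6358
Population now: 0–19=7261, 20–39=6358, 40–59=6444, 60–79=11383
After projecting period 3:
Births: 6358 × 0.489 = 3109  |  6444 × 0.316 = 2036 ⇒ total 5145
20–39: 7261 × 0.938 = 6811
40–59: 6358 × 0.945 = 6008
60–79: 6444 × 0.916 = 5903
Net migration: 20–39 − 310 → 6501
Population now: 0–19=5145, 20–39=6501, 40–59=6008, 60–79=5903
After projecting period 4:
Births: 6501 × 0.489 = 3179  |  6008 × 0.316 = 1899 ⇒ total 5078
20–39: 5145 × 0.938 = 4826
40–59: 6501 × 0.945 = 6143
60–79: 6008 × 0.916 = 5503
Net migration: 20–39 − 310 → 4516
Population now: 0–19=5078, 20–39=4516, 40–59=6143, 60–79=5503
Scenario B total after 4 periods: 21240
Difference B − A = 21240 − 18026 = 3214

3214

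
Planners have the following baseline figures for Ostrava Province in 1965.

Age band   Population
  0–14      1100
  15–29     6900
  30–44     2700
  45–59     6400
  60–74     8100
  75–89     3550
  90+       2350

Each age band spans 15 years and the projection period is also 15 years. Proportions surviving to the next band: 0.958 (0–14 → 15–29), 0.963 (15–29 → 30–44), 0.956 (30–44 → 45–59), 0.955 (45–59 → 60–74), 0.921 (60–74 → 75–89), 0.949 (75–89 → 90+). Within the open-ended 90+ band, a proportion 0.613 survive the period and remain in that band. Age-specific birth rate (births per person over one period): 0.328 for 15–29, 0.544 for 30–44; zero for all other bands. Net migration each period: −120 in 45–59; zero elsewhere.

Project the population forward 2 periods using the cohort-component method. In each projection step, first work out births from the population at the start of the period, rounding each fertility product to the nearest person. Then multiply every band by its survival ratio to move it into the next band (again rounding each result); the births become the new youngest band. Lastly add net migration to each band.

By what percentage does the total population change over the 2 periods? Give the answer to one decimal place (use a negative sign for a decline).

Let group 1 be 0–14 through group 7 = 90+.
— Period 1 —
Births: 6900 × 0.328 = 2263  |  2700 × 0.544 = 1469 — total 3732
Group 2: 1100 × 0.958 = 1054
Group 3: 6900 × 0.963 = 6645
Group 4: 2700 × 0.956 = 2581
Group 5: 6400 × 0.955 = 6112
Group 6: 8100 × 0.921 = 7460
Group 7: 3550 × 0.949 + 2350 × 0.613 = 3369 + 1441 = 4810
Net migration: Group 4 − 120 → 2461
Population now: 0–14=3732, 15–29=1054, 30–44=6645, 45–59=2461, 60–74=6112, 75–89=7460, 90+=4810
— Period 2 —
Births: 1054 × 0.328 = 346  |  6645 × 0.544 = 3615 — total 3961
Group 2: 3732 × 0.958 = 3575
Group 3: 1054 × 0.963 = 1015
Group 4: 6645 × 0.956 = 6353
Group 5: 2461 × 0.955 = 2350
Group 6: 6112 × 0.921 = 5629
Group 7: 7460 × 0.949 + 4810 × 0.613 = 7080 + 2949 = 10029
Net migration: Group 4 − 120 → 6233
Population now: 0–14=3961, 15–29=3575, 30–44=1015, 45–59=6233, 60–74=2350, 75–89=5629, 90+=10029
Total: 31100 → 32792; change = 1692; percentage change = 5.4%

5.4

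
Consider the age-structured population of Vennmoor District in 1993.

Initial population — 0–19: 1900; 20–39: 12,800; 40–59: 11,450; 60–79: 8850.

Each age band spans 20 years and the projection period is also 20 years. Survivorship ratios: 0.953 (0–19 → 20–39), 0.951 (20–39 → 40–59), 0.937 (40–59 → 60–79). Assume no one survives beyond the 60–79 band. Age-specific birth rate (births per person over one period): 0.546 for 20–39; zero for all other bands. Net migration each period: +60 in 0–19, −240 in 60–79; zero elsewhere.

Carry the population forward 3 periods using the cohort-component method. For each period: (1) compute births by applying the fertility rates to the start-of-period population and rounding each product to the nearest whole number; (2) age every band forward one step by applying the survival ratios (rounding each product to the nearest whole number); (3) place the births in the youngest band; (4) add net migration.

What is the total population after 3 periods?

12491

(Bands numbered youngest = 1 to oldest = 4.)
— Period 1 —
Births: 12800 * 0.546 = 6989
Band 2: 1900 * 0.953 = 1811
Band 3: 12800 * 0.951 = 12173
Band 4: 11450 * 0.937 = 10729
Net migration: Band 1 + 60 → 7049; Band 4 − 240 → 10489
End of period: [7049, 1811, 12173, 10489]
— Period 2 —
Births: 1811 * 0.546 = 989
Band 2: 7049 * 0.953 = 6718
Band 3: 1811 * 0.951 = 1722
Band 4: 12173 * 0.937 = 11406
Net migration: Band 1 + 60 → 1049; Band 4 − 240 → 11166
End of period: [1049, 6718, 1722, 11166]
— Period 3 —
Births: 6718 * 0.546 = 3668
Band 2: 1049 * 0.953 = 1000
Band 3: 6718 * 0.951 = 6389
Band 4: 1722 * 0.937 = 1614
Net migration: Band 1 + 60 → 3728; Band 4 − 240 → 1374
End of period: [3728, 1000, 6389, 1374]
Total after period 3: 3728 + 1000 + 6389 + 1374 = 12491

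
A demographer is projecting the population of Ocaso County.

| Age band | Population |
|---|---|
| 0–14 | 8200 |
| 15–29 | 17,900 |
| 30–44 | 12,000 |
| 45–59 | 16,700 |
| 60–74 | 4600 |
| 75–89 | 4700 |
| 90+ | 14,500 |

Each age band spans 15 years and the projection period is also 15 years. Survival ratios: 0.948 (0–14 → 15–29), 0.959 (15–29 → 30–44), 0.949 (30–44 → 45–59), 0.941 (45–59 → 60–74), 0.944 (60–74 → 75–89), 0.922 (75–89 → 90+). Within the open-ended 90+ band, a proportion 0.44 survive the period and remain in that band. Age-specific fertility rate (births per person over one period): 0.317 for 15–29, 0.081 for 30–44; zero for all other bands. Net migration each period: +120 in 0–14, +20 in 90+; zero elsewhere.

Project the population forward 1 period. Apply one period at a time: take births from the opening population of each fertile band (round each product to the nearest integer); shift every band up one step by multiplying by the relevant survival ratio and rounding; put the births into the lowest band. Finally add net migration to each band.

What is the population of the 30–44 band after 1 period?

After projecting period 1:
Births: 17900 × 0.317 = 5674, 12000 × 0.081 = 972 → total 6646
15–29: 8200 × 0.948 = 7774
30–44: 17900 × 0.959 = 17166
45–59: 12000 × 0.949 = 11388
60–74: 16700 × 0.941 = 15715
75–89: 4600 × 0.944 = 4342
90+: 4700 × 0.922 + 14500 × 0.44 = 4333 + 6380 = 10713
Net migration: 0–14 + 120 → 6766; 90+ + 20 → 10733
Population now: 0–14=6766, 15–29=7774, 30–44=17166, 45–59=11388, 60–74=15715, 75–89=4342, 90+=10733

17166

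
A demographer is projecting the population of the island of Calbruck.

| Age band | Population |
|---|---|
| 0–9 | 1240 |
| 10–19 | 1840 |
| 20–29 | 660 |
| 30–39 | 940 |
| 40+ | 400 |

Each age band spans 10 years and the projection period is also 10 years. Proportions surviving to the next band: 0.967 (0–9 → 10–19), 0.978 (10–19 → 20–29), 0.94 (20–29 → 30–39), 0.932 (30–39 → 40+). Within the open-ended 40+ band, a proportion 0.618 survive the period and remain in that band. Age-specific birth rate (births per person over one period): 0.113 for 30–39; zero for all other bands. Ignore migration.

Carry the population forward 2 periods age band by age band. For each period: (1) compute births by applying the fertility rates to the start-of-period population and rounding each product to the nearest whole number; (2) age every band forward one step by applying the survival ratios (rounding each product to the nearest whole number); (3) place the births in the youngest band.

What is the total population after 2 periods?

4310

Let band 1 be 0–9 through band 5 = 40+.
[period 1]
Births: 940 × 0.113 = 106
Band 2: 1240 × 0.967 = 1199
Band 3: 1840 × 0.978 = 1800
Band 4: 660 × 0.94 = 620
Band 5: 940 × 0.932 + 400 × 0.618 = 876 + 247 = 1123
→ [106, 1199, 1800, 620, 1123]
[period 2]
Births: 620 × 0.113 = 70
Band 2: 106 × 0.967 = 103
Band 3: 1199 × 0.978 = 1173
Band 4: 1800 × 0.94 = 1692
Band 5: 620 × 0.932 + 1123 × 0.618 = 578 + 694 = 1272
→ [70, 103, 1173, 1692, 1272]
Total after period 2: 70 + 103 + 1173 + 1692 + 1272 = 4310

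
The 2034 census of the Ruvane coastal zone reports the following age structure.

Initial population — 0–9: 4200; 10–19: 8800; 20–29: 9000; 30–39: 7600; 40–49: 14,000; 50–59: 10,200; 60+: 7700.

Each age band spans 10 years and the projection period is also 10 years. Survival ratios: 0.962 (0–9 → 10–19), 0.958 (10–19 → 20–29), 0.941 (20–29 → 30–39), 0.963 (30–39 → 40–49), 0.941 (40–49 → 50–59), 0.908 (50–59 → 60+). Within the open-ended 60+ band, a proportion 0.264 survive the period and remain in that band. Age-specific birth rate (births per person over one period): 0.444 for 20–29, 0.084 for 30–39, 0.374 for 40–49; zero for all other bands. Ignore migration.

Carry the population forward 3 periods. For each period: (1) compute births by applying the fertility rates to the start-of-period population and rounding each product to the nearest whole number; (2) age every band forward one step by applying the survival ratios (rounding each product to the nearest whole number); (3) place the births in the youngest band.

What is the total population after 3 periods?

[period 1]
Births: 9000 × 0.444 = 3996  |  7600 × 0.084 = 638  |  14000 × 0.374 = 5236 ⇒ total 9870
10–19: 4200 × 0.962 = 4040
20–29: 8800 × 0.958 = 8430
30–39: 9000 × 0.941 = 8469
40–49: 7600 × 0.963 = 7319
50–59: 14000 × 0.941 = 13174
60+: 10200 × 0.908 + 7700 × 0.264 = 9262 + 2033 = 11295
→ [9870, 4040, 8430, 8469, 7319, 13174, 11295]
[period 2]
Births: 8430 × 0.444 = 3743  |  8469 × 0.084 = 711  |  7319 × 0.374 = 2737 ⇒ total 7191
10–19: 9870 × 0.962 = 9495
20–29: 4040 × 0.958 = 3870
30–39: 8430 × 0.941 = 7933
40–49: 8469 × 0.963 = 8156
50–59: 7319 × 0.941 = 6887
60+: 13174 × 0.908 + 11295 × 0.264 = 11962 + 2982 = 14944
→ [7191, 9495, 3870, 7933, 8156, 6887, 14944]
[period 3]
Births: 3870 × 0.444 = 1718  |  7933 × 0.084 = 666  |  8156 × 0.374 = 3050 ⇒ total 5434
10–19: 7191 × 0.962 = 6918
20–29: 9495 × 0.958 = 9096
30–39: 3870 × 0.941 = 3642
40–49: 7933 × 0.963 = 7639
50–59: 8156 × 0.941 = 7675
60+: 6887 × 0.908 + 14944 × 0.264 = 6253 + 3945 = 10198
→ [5434, 6918, 9096, 3642, 7639, 7675, 10198]
Total after period 3: 5434 + 6918 + 9096 + 3642 + 7639 + 7675 + 10198 = 50602

50602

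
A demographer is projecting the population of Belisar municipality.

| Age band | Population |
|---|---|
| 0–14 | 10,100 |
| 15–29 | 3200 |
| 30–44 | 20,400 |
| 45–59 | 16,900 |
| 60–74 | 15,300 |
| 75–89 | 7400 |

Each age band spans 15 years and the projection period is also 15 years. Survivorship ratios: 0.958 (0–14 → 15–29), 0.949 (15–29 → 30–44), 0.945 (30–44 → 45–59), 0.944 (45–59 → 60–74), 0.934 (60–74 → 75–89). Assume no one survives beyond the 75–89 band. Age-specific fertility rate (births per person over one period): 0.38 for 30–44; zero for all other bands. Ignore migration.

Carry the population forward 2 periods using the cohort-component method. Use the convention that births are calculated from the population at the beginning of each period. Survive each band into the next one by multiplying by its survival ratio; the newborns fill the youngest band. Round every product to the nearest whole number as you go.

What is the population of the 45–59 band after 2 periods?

2870

Period 1.
Births: 20400 * 0.38 = 7752
15–29: 10100 * 0.958 = 9676
30–44: 3200 * 0.949 = 3037
45–59: 20400 * 0.945 = 19278
60–74: 16900 * 0.944 = 15954
75–89: 15300 * 0.934 = 14290
→ [7752, 9676, 3037, 19278, 15954, 14290]
Period 2.
Births: 3037 * 0.38 = 1154
15–29: 7752 * 0.958 = 7426
30–44: 9676 * 0.949 = 9183
45–59: 3037 * 0.945 = 2870
60–74: 19278 * 0.944 = 18198
75–89: 15954 * 0.934 = 14901
→ [1154, 7426, 9183, 2870, 18198, 14901]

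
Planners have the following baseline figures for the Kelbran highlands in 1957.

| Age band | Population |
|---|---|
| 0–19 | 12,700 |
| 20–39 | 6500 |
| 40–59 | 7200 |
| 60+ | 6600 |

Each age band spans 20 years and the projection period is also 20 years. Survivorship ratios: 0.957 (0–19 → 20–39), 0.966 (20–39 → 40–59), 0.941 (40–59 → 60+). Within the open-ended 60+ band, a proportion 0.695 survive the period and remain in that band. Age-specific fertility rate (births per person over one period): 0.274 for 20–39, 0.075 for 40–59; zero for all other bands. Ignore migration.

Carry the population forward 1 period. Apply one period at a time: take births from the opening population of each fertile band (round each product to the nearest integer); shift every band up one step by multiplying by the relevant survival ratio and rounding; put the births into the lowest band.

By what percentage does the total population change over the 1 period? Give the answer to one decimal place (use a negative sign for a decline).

-2.7

(Bands numbered youngest = 1 to oldest = 4.)
After projecting period 1:
Births: 6500 × 0.274 = 1781 ; 7200 × 0.075 = 540 ⇒ total 2321
Band 2: 12700 × 0.957 = 12154
Band 3: 6500 × 0.966 = 6279
Band 4: 7200 × 0.941 + 6600 × 0.695 = 6775 + 4587 = 11362
End of period: [2321, 12154, 6279, 11362]
Total: 33000 → 32116; change = -884; percentage change = -2.7%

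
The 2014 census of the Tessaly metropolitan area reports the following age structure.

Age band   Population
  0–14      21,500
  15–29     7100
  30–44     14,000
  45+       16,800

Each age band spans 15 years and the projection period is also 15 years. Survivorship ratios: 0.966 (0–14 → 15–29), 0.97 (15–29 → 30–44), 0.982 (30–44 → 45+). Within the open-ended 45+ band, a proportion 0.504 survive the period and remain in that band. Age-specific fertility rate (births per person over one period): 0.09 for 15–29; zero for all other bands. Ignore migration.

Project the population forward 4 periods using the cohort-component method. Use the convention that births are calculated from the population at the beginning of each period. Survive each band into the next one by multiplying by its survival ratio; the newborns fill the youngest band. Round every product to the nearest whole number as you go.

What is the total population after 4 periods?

Numbering the groups 1..4 from youngest to oldest:
After projecting period 1:
Births: 7100 × 0.09 = 639
Group 2: 21500 × 0.966 = 20769
Group 3: 7100 × 0.97 = 6887
Group 4: 14000 × 0.982 + 16800 × 0.504 = 13748 + 8467 = 22215
End of period: [639, 20769, 6887, 22215]
After projecting period 2:
Births: 20769 × 0.09 = 1869
Group 2: 639 × 0.966 = 617
Group 3: 20769 × 0.97 = 20146
Group 4: 6887 × 0.982 + 22215 × 0.504 = 6763 + 11196 = 17959
End of period: [1869, 617, 20146, 17959]
After projecting period 3:
Births: 617 × 0.09 = 56
Group 2: 1869 × 0.966 = 1805
Group 3: 617 × 0.97 = 598
Group 4: 20146 × 0.982 + 17959 × 0.504 = 19783 + 9051 = 28834
End of period: [56, 1805, 598, 28834]
After projecting period 4:
Births: 1805 × 0.09 = 162
Group 2: 56 × 0.966 = 54
Group 3: 1805 × 0.97 = 1751
Group 4: 598 × 0.982 + 28834 × 0.504 = 587 + 14532 = 15119
End of period: [162, 54, 1751, 15119]
Total after period 4: 162 + 54 + 1751 + 15119 = 17086

17086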